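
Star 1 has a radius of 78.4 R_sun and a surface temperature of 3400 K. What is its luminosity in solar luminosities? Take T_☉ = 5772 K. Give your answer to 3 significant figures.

740 solar luminosities

L/L_☉ = (R/R_☉)² (T/T_☉)⁴ = (78.4)² × (3400/5772)⁴
       = 6147 × (0.5891)⁴ = 6147 × 0.1204 = 740.0.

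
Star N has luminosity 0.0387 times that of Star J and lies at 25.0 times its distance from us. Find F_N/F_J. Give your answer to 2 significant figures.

F = L/(4πd²), so F_N/F_J = (L_N/L_J) / (d_N/d_J)²
= 0.0387 / (25.0)² = 0.0387 / 625.0 = 6.192×10^-5.

6.2×10^-5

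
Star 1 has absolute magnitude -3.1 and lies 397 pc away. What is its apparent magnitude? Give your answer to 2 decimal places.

4.89

m = M + 5 log₁₀(d/10 pc) = -3.1 + 5 log₁₀(397/10)
  = -3.1 + 5 × 1.599 = -3.1 + 7.99 = 4.89.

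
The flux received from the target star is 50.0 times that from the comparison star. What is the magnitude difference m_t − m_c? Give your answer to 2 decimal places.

-4.25

m_t − m_c = −2.5 log₁₀(F_t/F_c) = −2.5 log₁₀(50.0) = −2.5 × (1.699) = -4.247.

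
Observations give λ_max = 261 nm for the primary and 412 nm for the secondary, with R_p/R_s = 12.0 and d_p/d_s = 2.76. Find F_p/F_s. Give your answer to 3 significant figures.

Wien's law: T_p/T_s = λ_s/λ_p = 412/261 = 1.579.
L_p/L_s = (R_p/R_s)²(T_p/T_s)⁴ = (12.0)²(1.579)⁴ = 894.1.
F_p/F_s = (L_p/L_s)/(d_p/d_s)² = 894.1/(2.76)² = 117.4.

117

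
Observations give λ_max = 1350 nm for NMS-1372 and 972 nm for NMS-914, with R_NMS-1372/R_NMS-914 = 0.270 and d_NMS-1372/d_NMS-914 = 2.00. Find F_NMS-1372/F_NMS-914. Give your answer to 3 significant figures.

Wien's law: T_NMS-1372/T_NMS-914 = λ_NMS-914/λ_NMS-1372 = 972/1350 = 0.7200.
L_NMS-1372/L_NMS-914 = (R_NMS-1372/R_NMS-914)²(T_NMS-1372/T_NMS-914)⁴ = (0.270)²(0.7200)⁴ = 0.01959.
F_NMS-1372/F_NMS-914 = (L_NMS-1372/L_NMS-914)/(d_NMS-1372/d_NMS-914)² = 0.01959/(2.00)² = 0.004898.

0.00490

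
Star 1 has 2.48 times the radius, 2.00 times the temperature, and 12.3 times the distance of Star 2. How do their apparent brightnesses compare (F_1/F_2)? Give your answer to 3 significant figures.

0.650

L_1/L_2 = (R_1/R_2)²(T_1/T_2)⁴ = (2.48)² × (2.00)⁴ = 98.41.
F_1/F_2 = (L_1/L_2)/(d_1/d_2)² = 98.41 / (12.3)² = 0.6504.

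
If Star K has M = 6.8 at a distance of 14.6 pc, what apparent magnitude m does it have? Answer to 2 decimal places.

m = M + 5 log₁₀(d/10 pc) = 6.8 + 5 log₁₀(14.6/10)
  = 6.8 + 5 × 0.164 = 6.8 + 0.82 = 7.62.

7.62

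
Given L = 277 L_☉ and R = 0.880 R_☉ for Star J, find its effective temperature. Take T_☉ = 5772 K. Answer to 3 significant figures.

T/T_☉ = (L/L_☉)^(1/4) / (R/R_☉)^(1/2)
T = 5772 × (277)^(1/4) / √(0.880) = 5772 × 4.080 / 0.9381 = 2.510×10^4 K.

2.51×10^4 K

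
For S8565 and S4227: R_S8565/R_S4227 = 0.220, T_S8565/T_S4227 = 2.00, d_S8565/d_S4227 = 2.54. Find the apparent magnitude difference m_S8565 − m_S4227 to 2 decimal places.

2.30

L_S8565/L_S4227 = (0.220)²(2.00)⁴ = 0.7744.
F_S8565/F_S4227 = (L_S8565/L_S4227)/(d_S8565/d_S4227)² = 0.7744/6.452 = 0.1200.
m_S8565 − m_S4227 = −2.5 log₁₀(0.1200) = 2.30.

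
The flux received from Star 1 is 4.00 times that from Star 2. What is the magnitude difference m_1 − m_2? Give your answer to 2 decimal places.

m_1 − m_2 = −2.5 log₁₀(F_1/F_2) = −2.5 log₁₀(4.00) = −2.5 × (0.602) = -1.505.

-1.51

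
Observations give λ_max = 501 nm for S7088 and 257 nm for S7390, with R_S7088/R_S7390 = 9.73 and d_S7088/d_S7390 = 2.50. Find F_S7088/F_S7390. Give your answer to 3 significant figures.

Wien's law: T_S7088/T_S7390 = λ_S7390/λ_S7088 = 257/501 = 0.5130.
L_S7088/L_S7390 = (R_S7088/R_S7390)²(T_S7088/T_S7390)⁴ = (9.73)²(0.5130)⁴ = 6.556.
F_S7088/F_S7390 = (L_S7088/L_S7390)/(d_S7088/d_S7390)² = 6.556/(2.50)² = 1.049.

1.05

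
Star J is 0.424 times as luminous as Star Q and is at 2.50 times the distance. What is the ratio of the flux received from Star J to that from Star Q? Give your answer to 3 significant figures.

F = L/(4πd²), so F_J/F_Q = (L_J/L_Q) / (d_J/d_Q)²
= 0.424 / (2.50)² = 0.424 / 6.250 = 0.06784.

0.0678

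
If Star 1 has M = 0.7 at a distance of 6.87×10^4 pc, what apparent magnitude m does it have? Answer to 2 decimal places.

19.88

m = M + 5 log₁₀(d/10 pc) = 0.7 + 5 log₁₀(6.87×10^4/10)
  = 0.7 + 5 × 3.837 = 0.7 + 19.18 = 19.88.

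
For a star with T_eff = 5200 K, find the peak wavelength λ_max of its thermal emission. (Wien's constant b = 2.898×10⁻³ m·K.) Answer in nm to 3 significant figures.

λ_max = b/T = 2.898×10⁻³ / 5200 = 5.57×10^-7 m = 557.3 nm.

557 nm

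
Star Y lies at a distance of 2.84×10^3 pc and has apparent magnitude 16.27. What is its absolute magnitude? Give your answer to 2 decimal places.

M = m − 5 log₁₀(d/10 pc) = 16.27 − 5 log₁₀(2.84×10^3/10)
  = 16.27 − 5 × 2.453 = 16.27 − 12.27 = 4.00.

4.00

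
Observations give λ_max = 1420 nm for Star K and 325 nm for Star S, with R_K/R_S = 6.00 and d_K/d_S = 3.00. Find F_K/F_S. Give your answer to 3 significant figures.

Wien's law: T_K/T_S = λ_S/λ_K = 325/1420 = 0.2289.
L_K/L_S = (R_K/R_S)²(T_K/T_S)⁴ = (6.00)²(0.2289)⁴ = 0.09878.
F_K/F_S = (L_K/L_S)/(d_K/d_S)² = 0.09878/(3.00)² = 0.01098.

0.0110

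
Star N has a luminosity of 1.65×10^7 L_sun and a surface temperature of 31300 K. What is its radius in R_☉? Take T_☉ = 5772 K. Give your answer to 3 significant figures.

138 R_☉

R/R_☉ = √(L/L_☉) / (T/T_☉)² = √(1.65×10^7) / (5.423)²
       = 4062 / 29.41 = 138.1.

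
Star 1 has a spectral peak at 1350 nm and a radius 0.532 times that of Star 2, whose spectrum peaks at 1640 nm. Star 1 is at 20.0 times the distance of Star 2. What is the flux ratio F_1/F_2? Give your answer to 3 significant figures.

Wien's law: T_1/T_2 = λ_2/λ_1 = 1640/1350 = 1.215.
L_1/L_2 = (R_1/R_2)²(T_1/T_2)⁴ = (0.532)²(1.215)⁴ = 0.6164.
F_1/F_2 = (L_1/L_2)/(d_1/d_2)² = 0.6164/(20.0)² = 0.001541.

0.00154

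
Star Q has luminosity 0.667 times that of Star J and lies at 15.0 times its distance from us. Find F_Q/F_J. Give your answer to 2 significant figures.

0.0030

F = L/(4πd²), so F_Q/F_J = (L_Q/L_J) / (d_Q/d_J)²
= 0.667 / (15.0)² = 0.667 / 225.0 = 0.002964.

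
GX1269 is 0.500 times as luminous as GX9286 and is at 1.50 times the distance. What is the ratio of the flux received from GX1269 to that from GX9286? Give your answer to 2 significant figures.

0.22

F = L/(4πd²), so F_GX1269/F_GX9286 = (L_GX1269/L_GX9286) / (d_GX1269/d_GX9286)²
= 0.500 / (1.50)² = 0.500 / 2.250 = 0.2222.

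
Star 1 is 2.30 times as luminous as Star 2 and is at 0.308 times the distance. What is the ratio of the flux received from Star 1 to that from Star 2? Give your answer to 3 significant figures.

24.2

F = L/(4πd²), so F_1/F_2 = (L_1/L_2) / (d_1/d_2)²
= 2.30 / (0.308)² = 2.30 / 0.09486 = 24.25.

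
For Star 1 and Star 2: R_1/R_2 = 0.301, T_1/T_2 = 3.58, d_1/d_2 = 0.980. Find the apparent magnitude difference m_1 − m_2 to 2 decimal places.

-2.98

L_1/L_2 = (0.301)²(3.58)⁴ = 14.88.
F_1/F_2 = (L_1/L_2)/(d_1/d_2)² = 14.88/0.9604 = 15.50.
m_1 − m_2 = −2.5 log₁₀(15.50) = -2.98.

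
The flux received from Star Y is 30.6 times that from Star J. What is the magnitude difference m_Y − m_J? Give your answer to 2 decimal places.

-3.71

m_Y − m_J = −2.5 log₁₀(F_Y/F_J) = −2.5 log₁₀(30.6) = −2.5 × (1.486) = -3.714.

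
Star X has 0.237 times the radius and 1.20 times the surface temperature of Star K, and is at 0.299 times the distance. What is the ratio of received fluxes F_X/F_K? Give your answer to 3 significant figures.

1.30

L_X/L_K = (R_X/R_K)²(T_X/T_K)⁴ = (0.237)² × (1.20)⁴ = 0.1165.
F_X/F_K = (L_X/L_K)/(d_X/d_K)² = 0.1165 / (0.299)² = 1.303.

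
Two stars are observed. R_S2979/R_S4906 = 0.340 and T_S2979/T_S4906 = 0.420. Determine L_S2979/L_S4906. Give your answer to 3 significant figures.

From the Stefan–Boltzmann law, L ∝ R²T⁴, so
L_S2979/L_S4906 = (R_S2979/R_S4906)² (T_S2979/T_S4906)⁴ = (0.340)² × (0.420)⁴ = 0.1156 × 0.03112 = 0.003597.

0.00360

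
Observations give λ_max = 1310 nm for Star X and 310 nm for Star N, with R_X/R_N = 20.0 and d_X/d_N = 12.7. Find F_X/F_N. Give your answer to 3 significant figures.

0.00778

Wien's law: T_X/T_N = λ_N/λ_X = 310/1310 = 0.2366.
L_X/L_N = (R_X/R_N)²(T_X/T_N)⁴ = (20.0)²(0.2366)⁴ = 1.254.
F_X/F_N = (L_X/L_N)/(d_X/d_N)² = 1.254/(12.7)² = 0.007777.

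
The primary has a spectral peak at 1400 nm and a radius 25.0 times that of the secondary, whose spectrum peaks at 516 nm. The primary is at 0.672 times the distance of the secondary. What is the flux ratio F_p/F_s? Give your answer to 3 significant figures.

Wien's law: T_p/T_s = λ_s/λ_p = 516/1400 = 0.3686.
L_p/L_s = (R_p/R_s)²(T_p/T_s)⁴ = (25.0)²(0.3686)⁴ = 11.53.
F_p/F_s = (L_p/L_s)/(d_p/d_s)² = 11.53/(0.672)² = 25.54.

25.5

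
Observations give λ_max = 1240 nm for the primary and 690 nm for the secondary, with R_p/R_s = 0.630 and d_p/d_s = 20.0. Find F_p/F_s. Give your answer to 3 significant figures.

Wien's law: T_p/T_s = λ_s/λ_p = 690/1240 = 0.5565.
L_p/L_s = (R_p/R_s)²(T_p/T_s)⁴ = (0.630)²(0.5565)⁴ = 0.03805.
F_p/F_s = (L_p/L_s)/(d_p/d_s)² = 0.03805/(20.0)² = 9.513×10^-5.

9.51×10^-5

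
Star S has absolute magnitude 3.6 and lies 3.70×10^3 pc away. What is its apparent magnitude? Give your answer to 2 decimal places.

m = M + 5 log₁₀(d/10 pc) = 3.6 + 5 log₁₀(3.70×10^3/10)
  = 3.6 + 5 × 2.568 = 3.6 + 12.84 = 16.44.

16.44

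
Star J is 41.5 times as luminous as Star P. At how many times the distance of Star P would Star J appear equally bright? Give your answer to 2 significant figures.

6.4

Equal flux requires L_J/d_J² = L_P/d_P², so d_J/d_P = √(L_J/L_P)
= √(41.5) = 6.442.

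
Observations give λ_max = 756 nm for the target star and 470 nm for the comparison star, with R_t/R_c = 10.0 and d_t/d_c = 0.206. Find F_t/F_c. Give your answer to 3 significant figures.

Wien's law: T_t/T_c = λ_c/λ_t = 470/756 = 0.6217.
L_t/L_c = (R_t/R_c)²(T_t/T_c)⁴ = (10.0)²(0.6217)⁴ = 14.94.
F_t/F_c = (L_t/L_c)/(d_t/d_c)² = 14.94/(0.206)² = 352.0.

352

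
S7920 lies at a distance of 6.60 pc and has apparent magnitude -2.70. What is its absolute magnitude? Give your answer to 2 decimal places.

M = m − 5 log₁₀(d/10 pc) = -2.70 − 5 log₁₀(6.60/10)
  = -2.70 − 5 × -0.180 = -2.70 − -0.90 = -1.80.

-1.80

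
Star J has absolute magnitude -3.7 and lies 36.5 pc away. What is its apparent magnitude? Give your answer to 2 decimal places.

m = M + 5 log₁₀(d/10 pc) = -3.7 + 5 log₁₀(36.5/10)
  = -3.7 + 5 × 0.562 = -3.7 + 2.81 = -0.89.

-0.89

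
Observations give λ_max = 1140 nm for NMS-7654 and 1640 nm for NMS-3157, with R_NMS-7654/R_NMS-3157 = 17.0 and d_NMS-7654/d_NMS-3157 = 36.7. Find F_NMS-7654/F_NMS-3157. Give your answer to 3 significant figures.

0.919

Wien's law: T_NMS-7654/T_NMS-3157 = λ_NMS-3157/λ_NMS-7654 = 1640/1140 = 1.439.
L_NMS-7654/L_NMS-3157 = (R_NMS-7654/R_NMS-3157)²(T_NMS-7654/T_NMS-3157)⁴ = (17.0)²(1.439)⁴ = 1238.
F_NMS-7654/F_NMS-3157 = (L_NMS-7654/L_NMS-3157)/(d_NMS-7654/d_NMS-3157)² = 1238/(36.7)² = 0.9190.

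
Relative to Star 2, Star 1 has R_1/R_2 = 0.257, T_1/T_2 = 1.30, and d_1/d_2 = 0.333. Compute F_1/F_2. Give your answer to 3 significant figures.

1.70

L_1/L_2 = (R_1/R_2)²(T_1/T_2)⁴ = (0.257)² × (1.30)⁴ = 0.1886.
F_1/F_2 = (L_1/L_2)/(d_1/d_2)² = 0.1886 / (0.333)² = 1.701.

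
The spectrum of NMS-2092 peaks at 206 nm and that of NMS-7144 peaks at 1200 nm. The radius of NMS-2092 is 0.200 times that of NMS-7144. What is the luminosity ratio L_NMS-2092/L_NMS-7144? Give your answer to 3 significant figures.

46.1

Wien's law gives T ∝ 1/λ_max, so T_NMS-2092/T_NMS-7144 = λ_NMS-7144/λ_NMS-2092 = 1200/206 = 5.825.
Then L ∝ R²T⁴ gives L_NMS-2092/L_NMS-7144 = (0.200)² × (5.825)⁴ = 0.04000 × 1151 = 46.06.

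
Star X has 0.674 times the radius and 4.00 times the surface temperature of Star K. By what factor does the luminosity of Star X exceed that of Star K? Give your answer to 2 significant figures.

From the Stefan–Boltzmann law, L ∝ R²T⁴, so
L_X/L_K = (R_X/R_K)² (T_X/T_K)⁴ = (0.674)² × (4.00)⁴ = 0.4543 × 256.0 = 116.3.

1.2×10^2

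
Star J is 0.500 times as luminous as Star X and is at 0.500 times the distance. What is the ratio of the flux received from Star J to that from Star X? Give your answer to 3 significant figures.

2.00

F = L/(4πd²), so F_J/F_X = (L_J/L_X) / (d_J/d_X)²
= 0.500 / (0.500)² = 0.500 / 0.2500 = 2.000.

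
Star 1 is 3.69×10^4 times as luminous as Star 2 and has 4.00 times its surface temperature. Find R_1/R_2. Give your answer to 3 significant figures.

12.0

L ∝ R²T⁴ gives R ∝ √L / T², so
R_1/R_2 = √(3.69×10^4) / (4.00)² = 192.1 / 16.00 = 12.01.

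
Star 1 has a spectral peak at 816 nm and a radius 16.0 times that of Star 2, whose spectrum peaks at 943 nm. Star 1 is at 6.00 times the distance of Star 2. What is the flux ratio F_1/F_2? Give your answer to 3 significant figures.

Wien's law: T_1/T_2 = λ_2/λ_1 = 943/816 = 1.156.
L_1/L_2 = (R_1/R_2)²(T_1/T_2)⁴ = (16.0)²(1.156)⁴ = 456.6.
F_1/F_2 = (L_1/L_2)/(d_1/d_2)² = 456.6/(6.00)² = 12.68.

12.7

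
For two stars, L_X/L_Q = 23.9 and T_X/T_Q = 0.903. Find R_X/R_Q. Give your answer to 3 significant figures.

6.00

L ∝ R²T⁴ gives R ∝ √L / T², so
R_X/R_Q = √(23.9) / (0.903)² = 4.889 / 0.8154 = 5.995.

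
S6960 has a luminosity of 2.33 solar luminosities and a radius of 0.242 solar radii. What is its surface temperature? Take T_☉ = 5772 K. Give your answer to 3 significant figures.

T/T_☉ = (L/L_☉)^(1/4) / (R/R_☉)^(1/2)
T = 5772 × (2.33)^(1/4) / √(0.242) = 5772 × 1.235 / 0.4919 = 1.450×10^4 K.

1.45×10^4 K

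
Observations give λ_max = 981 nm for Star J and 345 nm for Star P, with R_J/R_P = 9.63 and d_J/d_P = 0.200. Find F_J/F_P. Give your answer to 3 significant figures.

35.5

Wien's law: T_J/T_P = λ_P/λ_J = 345/981 = 0.3517.
L_J/L_P = (R_J/R_P)²(T_J/T_P)⁴ = (9.63)²(0.3517)⁴ = 1.419.
F_J/F_P = (L_J/L_P)/(d_J/d_P)² = 1.419/(0.200)² = 35.46.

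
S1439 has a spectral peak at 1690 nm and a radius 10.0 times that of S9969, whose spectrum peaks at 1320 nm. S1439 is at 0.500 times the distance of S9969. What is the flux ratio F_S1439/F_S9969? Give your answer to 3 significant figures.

Wien's law: T_S1439/T_S9969 = λ_S9969/λ_S1439 = 1320/1690 = 0.7811.
L_S1439/L_S9969 = (R_S1439/R_S9969)²(T_S1439/T_S9969)⁴ = (10.0)²(0.7811)⁴ = 37.22.
F_S1439/F_S9969 = (L_S1439/L_S9969)/(d_S1439/d_S9969)² = 37.22/(0.500)² = 148.9.

149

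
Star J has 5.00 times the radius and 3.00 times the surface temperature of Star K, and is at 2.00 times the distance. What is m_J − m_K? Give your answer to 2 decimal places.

-6.76

L_J/L_K = (5.00)²(3.00)⁴ = 2025.
F_J/F_K = (L_J/L_K)/(d_J/d_K)² = 2025/4.000 = 506.2.
m_J − m_K = −2.5 log₁₀(506.2) = -6.76.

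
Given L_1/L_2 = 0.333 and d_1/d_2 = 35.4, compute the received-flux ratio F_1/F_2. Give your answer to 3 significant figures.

F = L/(4πd²), so F_1/F_2 = (L_1/L_2) / (d_1/d_2)²
= 0.333 / (35.4)² = 0.333 / 1253 = 2.657×10^-4.

2.66×10^-4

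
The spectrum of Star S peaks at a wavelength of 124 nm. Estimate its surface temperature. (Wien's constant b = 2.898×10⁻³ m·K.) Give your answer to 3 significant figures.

2.34×10^4 K

T = b/λ_max = 2.898×10⁻³ / (124×10⁻⁹) = 2.337×10^4 K.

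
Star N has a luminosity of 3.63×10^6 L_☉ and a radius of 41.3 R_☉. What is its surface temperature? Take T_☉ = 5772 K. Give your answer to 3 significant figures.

T/T_☉ = (L/L_☉)^(1/4) / (R/R_☉)^(1/2)
T = 5772 × (3.63×10^6)^(1/4) / √(41.3) = 5772 × 43.65 / 6.427 = 3.920×10^4 K.

3.92×10^4 K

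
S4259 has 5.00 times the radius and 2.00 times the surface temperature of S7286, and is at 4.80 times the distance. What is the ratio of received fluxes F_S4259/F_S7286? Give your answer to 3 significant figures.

17.4

L_S4259/L_S7286 = (R_S4259/R_S7286)²(T_S4259/T_S7286)⁴ = (5.00)² × (2.00)⁴ = 400.0.
F_S4259/F_S7286 = (L_S4259/L_S7286)/(d_S4259/d_S7286)² = 400.0 / (4.80)² = 17.36.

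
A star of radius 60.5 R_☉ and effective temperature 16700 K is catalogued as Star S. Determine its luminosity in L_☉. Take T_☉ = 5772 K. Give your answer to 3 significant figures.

2.56×10^5 L_☉

L/L_☉ = (R/R_☉)² (T/T_☉)⁴ = (60.5)² × (16700/5772)⁴
       = 3660 × (2.893)⁴ = 3660 × 70.07 = 2.565×10^5.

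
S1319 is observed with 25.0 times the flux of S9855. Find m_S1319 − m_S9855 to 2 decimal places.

m_S1319 − m_S9855 = −2.5 log₁₀(F_S1319/F_S9855) = −2.5 log₁₀(25.0) = −2.5 × (1.398) = -3.495.

-3.49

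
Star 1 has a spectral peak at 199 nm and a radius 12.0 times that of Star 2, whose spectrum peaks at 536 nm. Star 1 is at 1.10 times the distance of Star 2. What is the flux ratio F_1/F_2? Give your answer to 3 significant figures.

6.26×10^3

Wien's law: T_1/T_2 = λ_2/λ_1 = 536/199 = 2.693.
L_1/L_2 = (R_1/R_2)²(T_1/T_2)⁴ = (12.0)²(2.693)⁴ = 7579.
F_1/F_2 = (L_1/L_2)/(d_1/d_2)² = 7579/(1.10)² = 6264.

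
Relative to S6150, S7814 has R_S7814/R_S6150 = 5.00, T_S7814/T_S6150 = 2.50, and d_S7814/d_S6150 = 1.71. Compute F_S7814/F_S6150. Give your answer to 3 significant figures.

L_S7814/L_S6150 = (R_S7814/R_S6150)²(T_S7814/T_S6150)⁴ = (5.00)² × (2.50)⁴ = 976.6.
F_S7814/F_S6150 = (L_S7814/L_S6150)/(d_S7814/d_S6150)² = 976.6 / (1.71)² = 334.0.

334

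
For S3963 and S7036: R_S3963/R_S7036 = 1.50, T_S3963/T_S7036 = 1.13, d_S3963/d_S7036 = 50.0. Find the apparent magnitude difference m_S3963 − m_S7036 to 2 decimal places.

L_S3963/L_S7036 = (1.50)²(1.13)⁴ = 3.669.
F_S3963/F_S7036 = (L_S3963/L_S7036)/(d_S3963/d_S7036)² = 3.669/2500 = 0.001467.
m_S3963 − m_S7036 = −2.5 log₁₀(0.001467) = 7.08.

7.08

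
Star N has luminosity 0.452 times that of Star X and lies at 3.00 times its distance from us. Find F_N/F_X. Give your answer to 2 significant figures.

0.050

F = L/(4πd²), so F_N/F_X = (L_N/L_X) / (d_N/d_X)²
= 0.452 / (3.00)² = 0.452 / 9.000 = 0.05022.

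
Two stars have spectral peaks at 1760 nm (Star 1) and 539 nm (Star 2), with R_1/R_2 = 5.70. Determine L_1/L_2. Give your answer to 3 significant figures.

0.286

Wien's law gives T ∝ 1/λ_max, so T_1/T_2 = λ_2/λ_1 = 539/1760 = 0.3063.
Then L ∝ R²T⁴ gives L_1/L_2 = (5.70)² × (0.3063)⁴ = 32.49 × 0.008796 = 0.2858.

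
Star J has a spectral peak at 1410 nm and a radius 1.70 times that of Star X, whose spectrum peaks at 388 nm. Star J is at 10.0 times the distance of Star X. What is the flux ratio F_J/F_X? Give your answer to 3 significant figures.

Wien's law: T_J/T_X = λ_X/λ_J = 388/1410 = 0.2752.
L_J/L_X = (R_J/R_X)²(T_J/T_X)⁴ = (1.70)²(0.2752)⁴ = 0.01657.
F_J/F_X = (L_J/L_X)/(d_J/d_X)² = 0.01657/(10.0)² = 1.657×10^-4.

1.66×10^-4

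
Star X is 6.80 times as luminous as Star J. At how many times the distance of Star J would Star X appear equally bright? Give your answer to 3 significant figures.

Equal flux requires L_X/d_X² = L_J/d_J², so d_X/d_J = √(L_X/L_J)
= √(6.80) = 2.608.

2.61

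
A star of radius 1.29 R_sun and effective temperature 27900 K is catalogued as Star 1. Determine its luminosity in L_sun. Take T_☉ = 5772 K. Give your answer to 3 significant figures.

L/L_☉ = (R/R_☉)² (T/T_☉)⁴ = (1.29)² × (27900/5772)⁴
       = 1.664 × (4.834)⁴ = 1.664 × 545.9 = 908.4.

908 L_sun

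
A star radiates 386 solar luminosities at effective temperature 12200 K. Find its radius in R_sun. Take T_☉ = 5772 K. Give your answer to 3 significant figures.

R/R_☉ = √(L/L_☉) / (T/T_☉)² = √(386) / (2.114)²
       = 19.65 / 4.468 = 4.398.

4.40 R_sun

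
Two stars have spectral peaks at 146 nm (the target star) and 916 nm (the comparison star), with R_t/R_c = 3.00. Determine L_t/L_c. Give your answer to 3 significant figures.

1.39×10^4

Wien's law gives T ∝ 1/λ_max, so T_t/T_c = λ_c/λ_t = 916/146 = 6.274.
Then L ∝ R²T⁴ gives L_t/L_c = (3.00)² × (6.274)⁴ = 9.000 × 1549 = 1.394×10^4.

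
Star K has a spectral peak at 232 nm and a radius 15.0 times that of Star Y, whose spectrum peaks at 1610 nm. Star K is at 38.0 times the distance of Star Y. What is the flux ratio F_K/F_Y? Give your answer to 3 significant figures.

361

Wien's law: T_K/T_Y = λ_Y/λ_K = 1610/232 = 6.940.
L_K/L_Y = (R_K/R_Y)²(T_K/T_Y)⁴ = (15.0)²(6.940)⁴ = 5.218×10^5.
F_K/F_Y = (L_K/L_Y)/(d_K/d_Y)² = 5.218×10^5/(38.0)² = 361.4.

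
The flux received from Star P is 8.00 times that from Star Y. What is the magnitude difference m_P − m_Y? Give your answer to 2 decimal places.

m_P − m_Y = −2.5 log₁₀(F_P/F_Y) = −2.5 log₁₀(8.00) = −2.5 × (0.903) = -2.258.

-2.26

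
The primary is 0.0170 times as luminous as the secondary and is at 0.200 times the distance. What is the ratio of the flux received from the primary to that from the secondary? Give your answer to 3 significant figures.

F = L/(4πd²), so F_p/F_s = (L_p/L_s) / (d_p/d_s)²
= 0.0170 / (0.200)² = 0.0170 / 0.04000 = 0.4250.

0.425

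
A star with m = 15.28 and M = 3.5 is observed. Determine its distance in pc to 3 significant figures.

m − M = 5 log₁₀(d/10 pc)
15.28 − (3.5) = 11.78 = 5 log₁₀(d/10)
d = 10 × 10^(11.78/5) = 10 × 10^2.356 = 2270 pc.

2.27×10^3 pc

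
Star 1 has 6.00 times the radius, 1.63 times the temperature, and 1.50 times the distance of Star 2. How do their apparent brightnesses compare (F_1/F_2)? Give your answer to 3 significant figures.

113

L_1/L_2 = (R_1/R_2)²(T_1/T_2)⁴ = (6.00)² × (1.63)⁴ = 254.1.
F_1/F_2 = (L_1/L_2)/(d_1/d_2)² = 254.1 / (1.50)² = 112.9.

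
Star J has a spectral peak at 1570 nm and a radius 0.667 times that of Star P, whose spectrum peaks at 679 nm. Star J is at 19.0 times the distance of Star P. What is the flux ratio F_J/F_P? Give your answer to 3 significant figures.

Wien's law: T_J/T_P = λ_P/λ_J = 679/1570 = 0.4325.
L_J/L_P = (R_J/R_P)²(T_J/T_P)⁴ = (0.667)²(0.4325)⁴ = 0.01556.
F_J/F_P = (L_J/L_P)/(d_J/d_P)² = 0.01556/(19.0)² = 4.311×10^-5.

4.31×10^-5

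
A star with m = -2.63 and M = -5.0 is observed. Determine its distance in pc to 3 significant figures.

m − M = 5 log₁₀(d/10 pc)
-2.63 − (-5.0) = 2.37 = 5 log₁₀(d/10)
d = 10 × 10^(2.37/5) = 10 × 10^0.474 = 29.79 pc.

29.8 pc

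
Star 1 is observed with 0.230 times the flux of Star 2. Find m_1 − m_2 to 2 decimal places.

1.60

m_1 − m_2 = −2.5 log₁₀(F_1/F_2) = −2.5 log₁₀(0.230) = −2.5 × (-0.638) = 1.596.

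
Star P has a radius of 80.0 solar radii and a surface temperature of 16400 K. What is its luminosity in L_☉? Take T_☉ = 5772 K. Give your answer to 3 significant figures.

4.17×10^5 L_☉

L/L_☉ = (R/R_☉)² (T/T_☉)⁴ = (80.0)² × (16400/5772)⁴
       = 6400 × (2.841)⁴ = 6400 × 65.17 = 4.171×10^5.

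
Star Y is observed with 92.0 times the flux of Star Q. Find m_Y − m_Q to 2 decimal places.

m_Y − m_Q = −2.5 log₁₀(F_Y/F_Q) = −2.5 log₁₀(92.0) = −2.5 × (1.964) = -4.909.

-4.91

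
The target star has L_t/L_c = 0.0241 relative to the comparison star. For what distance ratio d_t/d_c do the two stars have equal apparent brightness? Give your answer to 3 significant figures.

Equal flux requires L_t/d_t² = L_c/d_c², so d_t/d_c = √(L_t/L_c)
= √(0.0241) = 0.1552.

0.155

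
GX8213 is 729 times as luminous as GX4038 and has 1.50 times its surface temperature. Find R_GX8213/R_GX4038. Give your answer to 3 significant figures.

12.0

L ∝ R²T⁴ gives R ∝ √L / T², so
R_GX8213/R_GX4038 = √(729) / (1.50)² = 27.00 / 2.250 = 12.00.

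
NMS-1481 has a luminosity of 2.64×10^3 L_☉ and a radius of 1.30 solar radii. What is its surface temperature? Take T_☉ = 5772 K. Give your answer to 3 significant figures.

3.63×10^4 K

T/T_☉ = (L/L_☉)^(1/4) / (R/R_☉)^(1/2)
T = 5772 × (2.64×10^3)^(1/4) / √(1.30) = 5772 × 7.168 / 1.140 = 3.629×10^4 K.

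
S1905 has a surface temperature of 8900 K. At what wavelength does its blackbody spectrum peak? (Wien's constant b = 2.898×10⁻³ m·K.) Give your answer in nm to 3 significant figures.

λ_max = b/T = 2.898×10⁻³ / 8900 = 3.26×10^-7 m = 325.6 nm.

326 nm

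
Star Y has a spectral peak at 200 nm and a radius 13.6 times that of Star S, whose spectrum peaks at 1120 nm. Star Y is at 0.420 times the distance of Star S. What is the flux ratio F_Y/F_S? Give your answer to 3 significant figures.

Wien's law: T_Y/T_S = λ_S/λ_Y = 1120/200 = 5.600.
L_Y/L_S = (R_Y/R_S)²(T_Y/T_S)⁴ = (13.6)²(5.600)⁴ = 1.819×10^5.
F_Y/F_S = (L_Y/L_S)/(d_Y/d_S)² = 1.819×10^5/(0.420)² = 1.031×10^6.

1.03×10^6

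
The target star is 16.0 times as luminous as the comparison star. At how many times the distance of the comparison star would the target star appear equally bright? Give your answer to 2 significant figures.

Equal flux requires L_t/d_t² = L_c/d_c², so d_t/d_c = √(L_t/L_c)
= √(16.0) = 4.000.

4.0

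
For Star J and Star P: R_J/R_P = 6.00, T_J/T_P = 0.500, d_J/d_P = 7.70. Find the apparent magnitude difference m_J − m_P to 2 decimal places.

3.55

L_J/L_P = (6.00)²(0.500)⁴ = 2.250.
F_J/F_P = (L_J/L_P)/(d_J/d_P)² = 2.250/59.29 = 0.03795.
m_J − m_P = −2.5 log₁₀(0.03795) = 3.55.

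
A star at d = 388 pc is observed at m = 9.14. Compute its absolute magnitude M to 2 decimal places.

M = m − 5 log₁₀(d/10 pc) = 9.14 − 5 log₁₀(388/10)
  = 9.14 − 5 × 1.589 = 9.14 − 7.94 = 1.20.

1.20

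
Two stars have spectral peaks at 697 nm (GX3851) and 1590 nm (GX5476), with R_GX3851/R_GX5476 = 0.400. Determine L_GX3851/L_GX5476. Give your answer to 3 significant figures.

Wien's law gives T ∝ 1/λ_max, so T_GX3851/T_GX5476 = λ_GX5476/λ_GX3851 = 1590/697 = 2.281.
Then L ∝ R²T⁴ gives L_GX3851/L_GX5476 = (0.400)² × (2.281)⁴ = 0.1600 × 27.08 = 4.333.

4.33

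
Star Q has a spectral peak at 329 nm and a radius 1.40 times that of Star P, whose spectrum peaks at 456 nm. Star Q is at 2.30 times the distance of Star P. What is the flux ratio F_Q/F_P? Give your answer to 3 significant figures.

1.37

Wien's law: T_Q/T_P = λ_P/λ_Q = 456/329 = 1.386.
L_Q/L_P = (R_Q/R_P)²(T_Q/T_P)⁴ = (1.40)²(1.386)⁴ = 7.233.
F_Q/F_P = (L_Q/L_P)/(d_Q/d_P)² = 7.233/(2.30)² = 1.367.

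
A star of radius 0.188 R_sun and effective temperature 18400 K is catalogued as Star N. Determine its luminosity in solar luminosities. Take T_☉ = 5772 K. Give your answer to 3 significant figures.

L/L_☉ = (R/R_☉)² (T/T_☉)⁴ = (0.188)² × (18400/5772)⁴
       = 0.03534 × (3.188)⁴ = 0.03534 × 103.3 = 3.650.

3.65 solar luminosities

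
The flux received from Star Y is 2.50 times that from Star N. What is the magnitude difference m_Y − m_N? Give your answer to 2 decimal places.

m_Y − m_N = −2.5 log₁₀(F_Y/F_N) = −2.5 log₁₀(2.50) = −2.5 × (0.398) = -0.995.

-0.99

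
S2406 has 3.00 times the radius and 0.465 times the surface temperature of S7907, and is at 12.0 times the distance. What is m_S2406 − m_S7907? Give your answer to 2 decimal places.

6.34

L_S2406/L_S7907 = (3.00)²(0.465)⁴ = 0.4208.
F_S2406/F_S7907 = (L_S2406/L_S7907)/(d_S2406/d_S7907)² = 0.4208/144.0 = 0.002922.
m_S2406 − m_S7907 = −2.5 log₁₀(0.002922) = 6.34.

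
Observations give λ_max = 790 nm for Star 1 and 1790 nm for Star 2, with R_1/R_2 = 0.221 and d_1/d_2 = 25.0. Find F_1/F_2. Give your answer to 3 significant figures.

Wien's law: T_1/T_2 = λ_2/λ_1 = 1790/790 = 2.266.
L_1/L_2 = (R_1/R_2)²(T_1/T_2)⁴ = (0.221)²(2.266)⁴ = 1.287.
F_1/F_2 = (L_1/L_2)/(d_1/d_2)² = 1.287/(25.0)² = 0.002060.

0.00206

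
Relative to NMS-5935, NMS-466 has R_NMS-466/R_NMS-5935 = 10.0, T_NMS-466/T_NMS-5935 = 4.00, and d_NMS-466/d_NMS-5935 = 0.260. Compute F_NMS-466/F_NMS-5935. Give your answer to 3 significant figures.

3.79×10^5

L_NMS-466/L_NMS-5935 = (R_NMS-466/R_NMS-5935)²(T_NMS-466/T_NMS-5935)⁴ = (10.0)² × (4.00)⁴ = 2.560×10^4.
F_NMS-466/F_NMS-5935 = (L_NMS-466/L_NMS-5935)/(d_NMS-466/d_NMS-5935)² = 2.560×10^4 / (0.260)² = 3.787×10^5.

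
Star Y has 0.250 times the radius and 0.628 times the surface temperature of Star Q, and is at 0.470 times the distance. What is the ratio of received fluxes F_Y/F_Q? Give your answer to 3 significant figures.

0.0440

L_Y/L_Q = (R_Y/R_Q)²(T_Y/T_Q)⁴ = (0.250)² × (0.628)⁴ = 0.009721.
F_Y/F_Q = (L_Y/L_Q)/(d_Y/d_Q)² = 0.009721 / (0.470)² = 0.04401.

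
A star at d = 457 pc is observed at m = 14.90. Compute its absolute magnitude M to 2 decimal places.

6.60

M = m − 5 log₁₀(d/10 pc) = 14.90 − 5 log₁₀(457/10)
  = 14.90 − 5 × 1.660 = 14.90 − 8.30 = 6.60.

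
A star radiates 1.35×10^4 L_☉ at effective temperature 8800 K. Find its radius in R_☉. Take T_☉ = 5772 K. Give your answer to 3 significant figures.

50.0 R_☉

R/R_☉ = √(L/L_☉) / (T/T_☉)² = √(1.35×10^4) / (1.525)²
       = 116.2 / 2.324 = 49.99.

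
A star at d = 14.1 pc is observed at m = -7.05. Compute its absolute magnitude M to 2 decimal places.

-7.80

M = m − 5 log₁₀(d/10 pc) = -7.05 − 5 log₁₀(14.1/10)
  = -7.05 − 5 × 0.149 = -7.05 − 0.75 = -7.80.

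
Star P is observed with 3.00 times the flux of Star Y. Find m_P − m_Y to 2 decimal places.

-1.19

m_P − m_Y = −2.5 log₁₀(F_P/F_Y) = −2.5 log₁₀(3.00) = −2.5 × (0.477) = -1.193.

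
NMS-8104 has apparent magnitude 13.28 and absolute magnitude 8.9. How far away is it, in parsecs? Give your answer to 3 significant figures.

75.2 pc

m − M = 5 log₁₀(d/10 pc)
13.28 − (8.9) = 4.38 = 5 log₁₀(d/10)
d = 10 × 10^(4.38/5) = 10 × 10^0.876 = 75.16 pc.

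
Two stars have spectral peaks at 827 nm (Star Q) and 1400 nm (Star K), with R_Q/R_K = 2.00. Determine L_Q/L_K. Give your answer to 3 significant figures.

32.9

Wien's law gives T ∝ 1/λ_max, so T_Q/T_K = λ_K/λ_Q = 1400/827 = 1.693.
Then L ∝ R²T⁴ gives L_Q/L_K = (2.00)² × (1.693)⁴ = 4.000 × 8.213 = 32.85.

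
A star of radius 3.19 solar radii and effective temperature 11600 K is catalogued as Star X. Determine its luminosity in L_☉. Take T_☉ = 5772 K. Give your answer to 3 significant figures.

166 L_☉

L/L_☉ = (R/R_☉)² (T/T_☉)⁴ = (3.19)² × (11600/5772)⁴
       = 10.18 × (2.010)⁴ = 10.18 × 16.31 = 166.0.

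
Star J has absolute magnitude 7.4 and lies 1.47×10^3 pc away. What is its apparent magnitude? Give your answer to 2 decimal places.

m = M + 5 log₁₀(d/10 pc) = 7.4 + 5 log₁₀(1.47×10^3/10)
  = 7.4 + 5 × 2.167 = 7.4 + 10.84 = 18.24.

18.24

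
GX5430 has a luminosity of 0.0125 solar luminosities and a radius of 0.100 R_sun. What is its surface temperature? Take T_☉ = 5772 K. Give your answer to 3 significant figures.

6.10×10^3 K

T/T_☉ = (L/L_☉)^(1/4) / (R/R_☉)^(1/2)
T = 5772 × (0.0125)^(1/4) / √(0.100) = 5772 × 0.3344 / 0.3162 = 6103 K.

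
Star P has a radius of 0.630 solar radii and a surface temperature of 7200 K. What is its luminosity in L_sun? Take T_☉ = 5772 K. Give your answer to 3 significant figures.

0.961 L_sun

L/L_☉ = (R/R_☉)² (T/T_☉)⁴ = (0.630)² × (7200/5772)⁴
       = 0.3969 × (1.247)⁴ = 0.3969 × 2.421 = 0.9610.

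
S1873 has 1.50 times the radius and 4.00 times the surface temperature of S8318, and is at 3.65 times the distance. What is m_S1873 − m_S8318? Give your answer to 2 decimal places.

L_S1873/L_S8318 = (1.50)²(4.00)⁴ = 576.0.
F_S1873/F_S8318 = (L_S1873/L_S8318)/(d_S1873/d_S8318)² = 576.0/13.32 = 43.24.
m_S1873 − m_S8318 = −2.5 log₁₀(43.24) = -4.09.

-4.09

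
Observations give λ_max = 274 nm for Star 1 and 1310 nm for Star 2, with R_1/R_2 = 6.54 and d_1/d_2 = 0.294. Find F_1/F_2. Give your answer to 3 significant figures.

2.59×10^5

Wien's law: T_1/T_2 = λ_2/λ_1 = 1310/274 = 4.781.
L_1/L_2 = (R_1/R_2)²(T_1/T_2)⁴ = (6.54)²(4.781)⁴ = 2.235×10^4.
F_1/F_2 = (L_1/L_2)/(d_1/d_2)² = 2.235×10^4/(0.294)² = 2.585×10^5.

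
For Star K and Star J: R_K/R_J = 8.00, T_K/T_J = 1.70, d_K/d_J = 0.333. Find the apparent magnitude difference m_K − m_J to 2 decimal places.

-9.21

L_K/L_J = (8.00)²(1.70)⁴ = 534.5.
F_K/F_J = (L_K/L_J)/(d_K/d_J)² = 534.5/0.1109 = 4820.
m_K − m_J = −2.5 log₁₀(4820) = -9.21.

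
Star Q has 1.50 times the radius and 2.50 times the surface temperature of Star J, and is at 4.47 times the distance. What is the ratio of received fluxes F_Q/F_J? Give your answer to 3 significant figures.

L_Q/L_J = (R_Q/R_J)²(T_Q/T_J)⁴ = (1.50)² × (2.50)⁴ = 87.89.
F_Q/F_J = (L_Q/L_J)/(d_Q/d_J)² = 87.89 / (4.47)² = 4.399.

4.40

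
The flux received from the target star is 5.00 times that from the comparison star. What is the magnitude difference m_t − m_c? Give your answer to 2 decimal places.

m_t − m_c = −2.5 log₁₀(F_t/F_c) = −2.5 log₁₀(5.00) = −2.5 × (0.699) = -1.747.

-1.75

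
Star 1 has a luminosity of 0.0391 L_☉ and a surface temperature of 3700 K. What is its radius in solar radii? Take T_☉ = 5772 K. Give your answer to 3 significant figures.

0.481 solar radii

R/R_☉ = √(L/L_☉) / (T/T_☉)² = √(0.0391) / (0.6410)²
       = 0.1977 / 0.4109 = 0.4812.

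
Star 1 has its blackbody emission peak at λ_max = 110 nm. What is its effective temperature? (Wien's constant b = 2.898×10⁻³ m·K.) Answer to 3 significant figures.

T = b/λ_max = 2.898×10⁻³ / (110×10⁻⁹) = 2.635×10^4 K.

2.63×10^4 K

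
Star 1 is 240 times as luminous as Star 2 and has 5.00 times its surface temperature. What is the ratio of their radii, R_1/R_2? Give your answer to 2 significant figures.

L ∝ R²T⁴ gives R ∝ √L / T², so
R_1/R_2 = √(240) / (5.00)² = 15.49 / 25.00 = 0.6197.

0.62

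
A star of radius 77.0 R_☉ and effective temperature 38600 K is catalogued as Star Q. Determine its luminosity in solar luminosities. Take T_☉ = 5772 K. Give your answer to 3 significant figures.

1.19×10^7 solar luminosities

L/L_☉ = (R/R_☉)² (T/T_☉)⁴ = (77.0)² × (38600/5772)⁴
       = 5929 × (6.687)⁴ = 5929 × 2000 = 1.186×10^7.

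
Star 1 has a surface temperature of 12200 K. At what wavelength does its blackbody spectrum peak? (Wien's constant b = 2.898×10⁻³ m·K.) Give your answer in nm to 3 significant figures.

238 nm

λ_max = b/T = 2.898×10⁻³ / 12200 = 2.38×10^-7 m = 237.5 nm.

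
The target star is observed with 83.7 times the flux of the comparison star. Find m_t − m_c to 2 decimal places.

m_t − m_c = −2.5 log₁₀(F_t/F_c) = −2.5 log₁₀(83.7) = −2.5 × (1.923) = -4.807.

-4.81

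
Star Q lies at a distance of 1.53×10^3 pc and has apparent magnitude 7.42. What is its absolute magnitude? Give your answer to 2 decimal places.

-3.50

M = m − 5 log₁₀(d/10 pc) = 7.42 − 5 log₁₀(1.53×10^3/10)
  = 7.42 − 5 × 2.185 = 7.42 − 10.92 = -3.50.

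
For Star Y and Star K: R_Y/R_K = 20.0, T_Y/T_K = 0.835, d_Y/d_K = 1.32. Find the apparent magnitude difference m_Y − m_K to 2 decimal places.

-5.12

L_Y/L_K = (20.0)²(0.835)⁴ = 194.4.
F_Y/F_K = (L_Y/L_K)/(d_Y/d_K)² = 194.4/1.742 = 111.6.
m_Y − m_K = −2.5 log₁₀(111.6) = -5.12.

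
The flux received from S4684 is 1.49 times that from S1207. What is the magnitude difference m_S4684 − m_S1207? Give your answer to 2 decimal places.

-0.43

m_S4684 − m_S1207 = −2.5 log₁₀(F_S4684/F_S1207) = −2.5 log₁₀(1.49) = −2.5 × (0.173) = -0.433.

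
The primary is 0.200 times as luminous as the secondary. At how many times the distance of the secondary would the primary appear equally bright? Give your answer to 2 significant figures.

Equal flux requires L_p/d_p² = L_s/d_s², so d_p/d_s = √(L_p/L_s)
= √(0.200) = 0.4472.

0.45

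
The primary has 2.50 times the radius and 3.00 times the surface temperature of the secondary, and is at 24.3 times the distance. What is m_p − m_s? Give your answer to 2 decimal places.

L_p/L_s = (2.50)²(3.00)⁴ = 506.2.
F_p/F_s = (L_p/L_s)/(d_p/d_s)² = 506.2/590.5 = 0.8573.
m_p − m_s = −2.5 log₁₀(0.8573) = 0.17.

0.17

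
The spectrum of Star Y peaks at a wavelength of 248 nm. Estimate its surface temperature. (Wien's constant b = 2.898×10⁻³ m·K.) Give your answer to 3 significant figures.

T = b/λ_max = 2.898×10⁻³ / (248×10⁻⁹) = 1.169×10^4 K.

1.17×10^4 K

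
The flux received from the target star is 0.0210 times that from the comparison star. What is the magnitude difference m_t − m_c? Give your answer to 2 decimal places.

4.19

m_t − m_c = −2.5 log₁₀(F_t/F_c) = −2.5 log₁₀(0.0210) = −2.5 × (-1.678) = 4.194.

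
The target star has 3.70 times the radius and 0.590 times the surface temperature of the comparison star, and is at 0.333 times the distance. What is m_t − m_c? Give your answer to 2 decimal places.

L_t/L_c = (3.70)²(0.590)⁴ = 1.659.
F_t/F_c = (L_t/L_c)/(d_t/d_c)² = 1.659/0.1109 = 14.96.
m_t − m_c = −2.5 log₁₀(14.96) = -2.94.

-2.94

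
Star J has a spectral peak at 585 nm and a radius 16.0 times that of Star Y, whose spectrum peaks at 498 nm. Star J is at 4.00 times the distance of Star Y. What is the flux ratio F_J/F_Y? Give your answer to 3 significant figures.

Wien's law: T_J/T_Y = λ_Y/λ_J = 498/585 = 0.8513.
L_J/L_Y = (R_J/R_Y)²(T_J/T_Y)⁴ = (16.0)²(0.8513)⁴ = 134.4.
F_J/F_Y = (L_J/L_Y)/(d_J/d_Y)² = 134.4/(4.00)² = 8.403.

8.40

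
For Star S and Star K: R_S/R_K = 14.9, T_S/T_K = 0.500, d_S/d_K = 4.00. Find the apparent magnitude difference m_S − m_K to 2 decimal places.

0.15

L_S/L_K = (14.9)²(0.500)⁴ = 13.88.
F_S/F_K = (L_S/L_K)/(d_S/d_K)² = 13.88/16.00 = 0.8672.
m_S − m_K = −2.5 log₁₀(0.8672) = 0.15.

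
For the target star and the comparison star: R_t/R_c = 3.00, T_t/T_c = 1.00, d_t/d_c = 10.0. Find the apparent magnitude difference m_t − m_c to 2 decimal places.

L_t/L_c = (3.00)²(1.00)⁴ = 9.000.
F_t/F_c = (L_t/L_c)/(d_t/d_c)² = 9.000/100.0 = 0.09000.
m_t − m_c = −2.5 log₁₀(0.09000) = 2.61.

2.61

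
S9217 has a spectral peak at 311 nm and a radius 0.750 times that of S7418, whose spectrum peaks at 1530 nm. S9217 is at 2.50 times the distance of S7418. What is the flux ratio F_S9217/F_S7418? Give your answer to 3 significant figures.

52.7

Wien's law: T_S9217/T_S7418 = λ_S7418/λ_S9217 = 1530/311 = 4.920.
L_S9217/L_S7418 = (R_S9217/R_S7418)²(T_S9217/T_S7418)⁴ = (0.750)²(4.920)⁴ = 329.5.
F_S9217/F_S7418 = (L_S9217/L_S7418)/(d_S9217/d_S7418)² = 329.5/(2.50)² = 52.72.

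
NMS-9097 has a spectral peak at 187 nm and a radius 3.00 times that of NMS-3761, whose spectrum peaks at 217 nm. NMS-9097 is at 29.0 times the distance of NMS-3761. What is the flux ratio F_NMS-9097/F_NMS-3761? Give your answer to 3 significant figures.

0.0194

Wien's law: T_NMS-9097/T_NMS-3761 = λ_NMS-3761/λ_NMS-9097 = 217/187 = 1.160.
L_NMS-9097/L_NMS-3761 = (R_NMS-9097/R_NMS-3761)²(T_NMS-9097/T_NMS-3761)⁴ = (3.00)²(1.160)⁴ = 16.32.
F_NMS-9097/F_NMS-3761 = (L_NMS-9097/L_NMS-3761)/(d_NMS-9097/d_NMS-3761)² = 16.32/(29.0)² = 0.01941.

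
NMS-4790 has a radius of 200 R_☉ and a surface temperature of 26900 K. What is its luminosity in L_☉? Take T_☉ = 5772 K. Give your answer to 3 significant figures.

1.89×10^7 L_☉

L/L_☉ = (R/R_☉)² (T/T_☉)⁴ = (200)² × (26900/5772)⁴
       = 4.000×10^4 × (4.660)⁴ = 4.000×10^4 × 471.7 = 1.887×10^7.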